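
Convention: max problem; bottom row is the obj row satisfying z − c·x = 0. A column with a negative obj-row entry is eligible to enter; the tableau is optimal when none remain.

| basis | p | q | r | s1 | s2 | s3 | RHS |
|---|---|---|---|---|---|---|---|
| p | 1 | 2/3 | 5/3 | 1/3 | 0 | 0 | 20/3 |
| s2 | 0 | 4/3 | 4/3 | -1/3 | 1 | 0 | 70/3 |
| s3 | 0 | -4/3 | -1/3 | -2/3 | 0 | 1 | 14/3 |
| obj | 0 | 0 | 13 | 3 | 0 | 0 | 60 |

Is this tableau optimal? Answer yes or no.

Every obj-row coefficient is ≥ 0, so the tableau is optimal.

yes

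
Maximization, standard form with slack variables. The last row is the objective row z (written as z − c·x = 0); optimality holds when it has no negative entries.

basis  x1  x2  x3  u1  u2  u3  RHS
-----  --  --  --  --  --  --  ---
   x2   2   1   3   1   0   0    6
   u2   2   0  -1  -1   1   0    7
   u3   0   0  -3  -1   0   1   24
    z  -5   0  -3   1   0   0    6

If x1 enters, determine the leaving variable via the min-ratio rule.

x2

Column x1 entries and ratios — x2: 6/2 = 3; u2: 7/2 = 7/2; u3: 0 ≤ 0, skip.
Smallest ratio is 3 in the row of x2, so x2 leaves.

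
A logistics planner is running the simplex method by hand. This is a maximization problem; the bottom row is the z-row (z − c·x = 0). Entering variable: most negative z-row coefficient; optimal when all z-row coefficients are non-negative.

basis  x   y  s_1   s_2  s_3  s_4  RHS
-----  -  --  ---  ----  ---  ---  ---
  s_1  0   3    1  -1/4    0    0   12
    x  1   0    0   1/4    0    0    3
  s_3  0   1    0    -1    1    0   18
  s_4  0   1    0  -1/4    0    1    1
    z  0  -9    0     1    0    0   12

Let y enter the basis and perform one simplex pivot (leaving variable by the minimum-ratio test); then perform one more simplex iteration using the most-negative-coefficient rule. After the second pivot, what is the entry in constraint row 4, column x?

1

Ratio test on column y — row 1: 12/3 = 4; row 2: entry 0 ≤ 0; row 3: 18/1 = 18; row 4: 1/1 = 1. Minimum is 1 at row 4 (s_4 leaves); pivot element 1.
Divide row 4 by 1; eliminate column y from the other rows.
Second iteration: most negative z-row entry is -5/4 in column s_2, so s_2 enters.
Ratio test on column s_2 — row 1: 9/(1/2) = 18; row 2: 3/(1/4) = 12; row 3: entry -3/4 ≤ 0; row 4: entry -1/4 ≤ 0. Minimum is 12 at row 2 (x leaves); pivot element 1/4.
Divide row 2 by 1/4; eliminate column s_2 from the other rows.
After both pivots, the entry at constraint row 4, column x is 1.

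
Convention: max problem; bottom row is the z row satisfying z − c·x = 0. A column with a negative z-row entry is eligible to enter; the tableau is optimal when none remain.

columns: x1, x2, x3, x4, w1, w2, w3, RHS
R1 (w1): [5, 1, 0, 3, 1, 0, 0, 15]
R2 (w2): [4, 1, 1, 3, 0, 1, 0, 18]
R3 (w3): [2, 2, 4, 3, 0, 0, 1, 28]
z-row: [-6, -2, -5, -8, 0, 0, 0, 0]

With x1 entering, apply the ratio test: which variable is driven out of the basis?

Column x1 entries and ratios — w1: 15/5 = 3; w2: 18/4 = 9/2; w3: 28/2 = 14.
Smallest ratio is 3 in the row of w1, so w1 leaves.

w1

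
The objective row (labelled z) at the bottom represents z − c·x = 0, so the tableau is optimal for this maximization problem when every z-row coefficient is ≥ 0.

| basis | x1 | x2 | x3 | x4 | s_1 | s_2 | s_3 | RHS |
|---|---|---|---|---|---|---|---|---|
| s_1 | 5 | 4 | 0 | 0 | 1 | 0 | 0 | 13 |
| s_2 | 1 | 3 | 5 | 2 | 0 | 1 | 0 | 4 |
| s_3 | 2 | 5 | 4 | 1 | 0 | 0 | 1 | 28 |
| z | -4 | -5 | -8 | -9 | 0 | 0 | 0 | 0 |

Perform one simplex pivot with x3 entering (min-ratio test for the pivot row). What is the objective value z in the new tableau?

32/5

Ratio test on column x3 — row 1: entry 0 ≤ 0; row 2: 4/5 = 4/5; row 3: 28/4 = 7. Minimum is 4/5 at row 2 (s_2 leaves); pivot element 5.
Pivot on row 2; the z-row RHS becomes 0 − (-8)·(4/5) = 32/5.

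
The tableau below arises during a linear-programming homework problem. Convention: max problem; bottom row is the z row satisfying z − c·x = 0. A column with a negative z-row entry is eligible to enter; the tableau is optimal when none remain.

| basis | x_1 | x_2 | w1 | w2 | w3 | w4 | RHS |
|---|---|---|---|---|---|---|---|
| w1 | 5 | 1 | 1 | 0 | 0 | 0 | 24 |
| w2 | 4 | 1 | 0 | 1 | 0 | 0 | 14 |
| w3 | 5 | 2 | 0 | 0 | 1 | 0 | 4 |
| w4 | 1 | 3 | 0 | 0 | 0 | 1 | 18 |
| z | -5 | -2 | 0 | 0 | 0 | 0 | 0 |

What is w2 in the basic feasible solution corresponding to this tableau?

w2 is basic (row 2); its value is the RHS of that row, 14.

14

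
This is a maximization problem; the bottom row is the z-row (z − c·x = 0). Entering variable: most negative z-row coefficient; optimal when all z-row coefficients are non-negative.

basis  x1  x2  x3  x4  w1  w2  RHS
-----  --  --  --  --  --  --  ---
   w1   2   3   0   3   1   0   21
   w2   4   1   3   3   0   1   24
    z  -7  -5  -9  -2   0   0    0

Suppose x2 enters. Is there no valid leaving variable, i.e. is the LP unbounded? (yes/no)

Column x2 has positive entries in row(s) 1, 2, so the ratio test bounds it — not unbounded.

no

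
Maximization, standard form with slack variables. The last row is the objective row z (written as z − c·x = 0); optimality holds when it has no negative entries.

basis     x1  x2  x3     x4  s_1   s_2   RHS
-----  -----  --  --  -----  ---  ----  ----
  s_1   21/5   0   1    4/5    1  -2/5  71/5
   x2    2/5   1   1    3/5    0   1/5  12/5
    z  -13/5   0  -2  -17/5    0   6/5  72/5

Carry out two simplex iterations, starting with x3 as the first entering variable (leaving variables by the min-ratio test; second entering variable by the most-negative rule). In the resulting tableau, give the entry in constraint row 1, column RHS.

Ratio test on column x3 — row 1: (71/5)/1 = 71/5; row 2: (12/5)/1 = 12/5. Minimum is 12/5 at row 2 (x2 leaves); pivot element 1.
Divide row 2 by 1; eliminate column x3 from the other rows.
Second iteration: most negative z-row entry is -11/5 in column x4, so x4 enters.
Ratio test on column x4 — row 1: (59/5)/(1/5) = 59; row 2: (12/5)/(3/5) = 4. Minimum is 4 at row 2 (x3 leaves); pivot element 3/5.
Divide row 2 by 3/5; eliminate column x4 from the other rows.
After both pivots, the entry at constraint row 1, column RHS is 11.

11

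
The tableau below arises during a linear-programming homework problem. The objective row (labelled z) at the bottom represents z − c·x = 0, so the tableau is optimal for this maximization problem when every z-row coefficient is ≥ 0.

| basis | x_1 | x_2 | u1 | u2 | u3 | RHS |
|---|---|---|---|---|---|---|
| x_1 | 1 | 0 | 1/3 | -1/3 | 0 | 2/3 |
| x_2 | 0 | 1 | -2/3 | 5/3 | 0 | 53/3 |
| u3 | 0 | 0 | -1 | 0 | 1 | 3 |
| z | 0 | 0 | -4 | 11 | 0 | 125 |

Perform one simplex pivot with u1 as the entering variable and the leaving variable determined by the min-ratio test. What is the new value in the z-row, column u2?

7

Ratio test on column u1 — row 1: (2/3)/(1/3) = 2; row 2: entry -2/3 ≤ 0; row 3: entry -1 ≤ 0. Minimum is 2 at row 1 (x_1 leaves); pivot element 1/3.
Divide row 1 by 1/3; eliminate column u1 from the other rows.
z-row update in column u2: 11 − (-4)·(-1) = 7.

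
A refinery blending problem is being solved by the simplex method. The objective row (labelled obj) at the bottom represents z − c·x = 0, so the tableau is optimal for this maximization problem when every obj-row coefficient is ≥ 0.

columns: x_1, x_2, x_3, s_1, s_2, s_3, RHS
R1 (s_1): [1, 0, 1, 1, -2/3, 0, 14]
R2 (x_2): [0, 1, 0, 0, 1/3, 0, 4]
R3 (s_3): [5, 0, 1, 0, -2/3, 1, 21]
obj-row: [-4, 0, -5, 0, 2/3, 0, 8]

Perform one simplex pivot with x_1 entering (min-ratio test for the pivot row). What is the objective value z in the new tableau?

124/5

Ratio test on column x_1 — row 1: 14/1 = 14; row 2: entry 0 ≤ 0; row 3: 21/5 = 21/5. Minimum is 21/5 at row 3 (s_3 leaves); pivot element 5.
Pivot on row 3; the obj-row RHS becomes 8 − (-4)·(21/5) = 124/5.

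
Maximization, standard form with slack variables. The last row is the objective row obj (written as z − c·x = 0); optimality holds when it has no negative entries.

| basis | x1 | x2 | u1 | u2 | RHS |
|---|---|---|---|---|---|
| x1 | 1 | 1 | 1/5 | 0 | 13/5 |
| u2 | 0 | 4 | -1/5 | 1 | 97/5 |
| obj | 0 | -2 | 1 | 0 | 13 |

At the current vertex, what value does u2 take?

97/5

u2 is basic (row 2); its value is the RHS of that row, 97/5.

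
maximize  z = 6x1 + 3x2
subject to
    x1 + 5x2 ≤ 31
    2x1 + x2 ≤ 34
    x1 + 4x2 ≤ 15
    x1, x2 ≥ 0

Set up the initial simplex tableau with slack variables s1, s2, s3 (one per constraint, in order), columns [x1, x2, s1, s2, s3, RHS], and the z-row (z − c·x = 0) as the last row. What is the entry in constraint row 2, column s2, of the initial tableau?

1

Slack s2 belongs to constraint 2; its column is the unit vector e_2, so the entry in row 2 is 1.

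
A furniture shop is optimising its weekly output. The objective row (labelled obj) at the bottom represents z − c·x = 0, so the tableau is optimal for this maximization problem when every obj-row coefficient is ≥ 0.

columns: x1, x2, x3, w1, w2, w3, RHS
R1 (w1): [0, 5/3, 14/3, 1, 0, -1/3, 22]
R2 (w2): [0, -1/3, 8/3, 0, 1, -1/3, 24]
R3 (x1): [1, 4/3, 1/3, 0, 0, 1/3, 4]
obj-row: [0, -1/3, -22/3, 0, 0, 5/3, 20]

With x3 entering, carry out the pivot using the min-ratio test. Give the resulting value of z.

382/7

Ratio test on column x3 — row 1: 22/(14/3) = 33/7; row 2: 24/(8/3) = 9; row 3: 4/(1/3) = 12. Minimum is 33/7 at row 1 (w1 leaves); pivot element 14/3.
Pivot on row 1; the obj-row RHS becomes 20 − (-22/3)·(33/7) = 382/7.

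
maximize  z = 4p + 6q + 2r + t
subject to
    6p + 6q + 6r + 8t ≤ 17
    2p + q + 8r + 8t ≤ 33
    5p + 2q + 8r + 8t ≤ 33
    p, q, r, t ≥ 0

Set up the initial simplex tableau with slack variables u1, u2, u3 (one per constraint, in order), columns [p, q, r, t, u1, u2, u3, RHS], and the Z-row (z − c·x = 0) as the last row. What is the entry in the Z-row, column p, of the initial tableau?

-4

The Z-row carries the negated objective coefficients: the p entry is -4.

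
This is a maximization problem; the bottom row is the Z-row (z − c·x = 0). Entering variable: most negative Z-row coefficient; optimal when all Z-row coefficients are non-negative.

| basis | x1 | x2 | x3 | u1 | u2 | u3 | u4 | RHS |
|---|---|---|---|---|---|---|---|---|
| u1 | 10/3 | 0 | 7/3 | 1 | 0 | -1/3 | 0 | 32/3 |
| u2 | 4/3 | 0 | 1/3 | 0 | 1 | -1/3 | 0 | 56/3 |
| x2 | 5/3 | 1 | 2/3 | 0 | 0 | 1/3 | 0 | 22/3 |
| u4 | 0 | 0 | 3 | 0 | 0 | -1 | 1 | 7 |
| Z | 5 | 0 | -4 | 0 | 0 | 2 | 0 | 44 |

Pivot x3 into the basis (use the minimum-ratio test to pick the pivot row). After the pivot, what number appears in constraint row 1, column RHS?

Ratio test on column x3 — row 1: (32/3)/(7/3) = 32/7; row 2: (56/3)/(1/3) = 56; row 3: (22/3)/(2/3) = 11; row 4: 7/3 = 7/3. Minimum is 7/3 at row 4 (u4 leaves); pivot element 3.
Divide row 4 by 3; eliminate column x3 from the other rows.
Row 1 update in column RHS: 32/3 − (7/3)·(7/3) = 47/9.

47/9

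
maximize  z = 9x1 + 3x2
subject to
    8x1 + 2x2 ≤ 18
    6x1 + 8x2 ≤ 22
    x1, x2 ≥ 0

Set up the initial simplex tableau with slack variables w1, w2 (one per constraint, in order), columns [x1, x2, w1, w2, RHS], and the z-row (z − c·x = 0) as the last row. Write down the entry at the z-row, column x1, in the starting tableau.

-9

The z-row carries the negated objective coefficients: the x1 entry is -9.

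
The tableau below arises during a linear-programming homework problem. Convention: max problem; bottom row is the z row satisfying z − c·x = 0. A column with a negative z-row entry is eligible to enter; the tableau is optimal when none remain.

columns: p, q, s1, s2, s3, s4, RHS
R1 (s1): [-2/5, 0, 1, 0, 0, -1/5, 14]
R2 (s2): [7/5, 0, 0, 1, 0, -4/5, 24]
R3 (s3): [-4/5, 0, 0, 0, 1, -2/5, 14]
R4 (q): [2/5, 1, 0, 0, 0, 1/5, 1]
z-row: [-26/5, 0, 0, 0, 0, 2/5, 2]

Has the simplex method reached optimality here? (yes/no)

no

The z-row has a negative entry -26/5 in column p, so it is not optimal.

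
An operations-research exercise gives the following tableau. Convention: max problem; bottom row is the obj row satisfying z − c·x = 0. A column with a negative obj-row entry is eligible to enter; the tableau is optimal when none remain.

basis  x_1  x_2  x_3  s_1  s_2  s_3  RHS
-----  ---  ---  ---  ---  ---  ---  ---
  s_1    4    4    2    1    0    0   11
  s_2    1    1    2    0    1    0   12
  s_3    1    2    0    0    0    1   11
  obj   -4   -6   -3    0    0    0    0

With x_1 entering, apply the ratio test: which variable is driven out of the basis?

Column x_1 entries and ratios — s_1: 11/4 = 11/4; s_2: 12/1 = 12; s_3: 11/1 = 11.
Smallest ratio is 11/4 in the row of s_1, so s_1 leaves.

s_1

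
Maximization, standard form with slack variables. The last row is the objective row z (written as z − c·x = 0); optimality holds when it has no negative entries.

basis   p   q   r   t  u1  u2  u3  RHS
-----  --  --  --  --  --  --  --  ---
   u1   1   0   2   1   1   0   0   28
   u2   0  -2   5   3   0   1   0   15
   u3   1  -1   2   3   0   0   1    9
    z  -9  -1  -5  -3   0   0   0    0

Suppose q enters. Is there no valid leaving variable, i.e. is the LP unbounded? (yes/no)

Every constraint-row entry in column q is ≤ 0, so increasing q is unbounded.

yes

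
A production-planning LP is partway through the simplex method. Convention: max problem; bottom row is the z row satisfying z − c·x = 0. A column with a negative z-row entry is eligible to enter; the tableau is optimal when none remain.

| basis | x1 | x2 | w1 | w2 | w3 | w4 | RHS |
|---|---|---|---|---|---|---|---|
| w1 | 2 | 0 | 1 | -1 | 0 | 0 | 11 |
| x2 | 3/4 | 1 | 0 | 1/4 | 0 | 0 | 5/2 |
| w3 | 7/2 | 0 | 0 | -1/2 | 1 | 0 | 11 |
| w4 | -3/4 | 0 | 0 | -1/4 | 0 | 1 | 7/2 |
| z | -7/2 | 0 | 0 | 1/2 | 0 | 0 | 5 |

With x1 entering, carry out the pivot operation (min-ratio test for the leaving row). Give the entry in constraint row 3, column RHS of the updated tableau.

Ratio test on column x1 — row 1: 11/2 = 11/2; row 2: (5/2)/(3/4) = 10/3; row 3: 11/(7/2) = 22/7; row 4: entry -3/4 ≤ 0. Minimum is 22/7 at row 3 (w3 leaves); pivot element 7/2.
Divide row 3 by 7/2; eliminate column x1 from the other rows.
In the new row 3, the RHS entry is the old entry divided by the pivot: 11/(7/2) = 22/7.

22/7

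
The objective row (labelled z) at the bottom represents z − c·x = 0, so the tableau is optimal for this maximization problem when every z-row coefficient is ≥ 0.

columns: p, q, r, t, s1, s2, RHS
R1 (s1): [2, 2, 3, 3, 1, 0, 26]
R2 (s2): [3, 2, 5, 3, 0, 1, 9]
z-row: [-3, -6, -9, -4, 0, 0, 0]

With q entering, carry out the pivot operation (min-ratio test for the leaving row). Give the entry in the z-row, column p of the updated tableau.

6

Ratio test on column q — row 1: 26/2 = 13; row 2: 9/2 = 9/2. Minimum is 9/2 at row 2 (s2 leaves); pivot element 2.
Divide row 2 by 2; eliminate column q from the other rows.
z-row update in column p: -3 − (-6)·(3/2) = 6.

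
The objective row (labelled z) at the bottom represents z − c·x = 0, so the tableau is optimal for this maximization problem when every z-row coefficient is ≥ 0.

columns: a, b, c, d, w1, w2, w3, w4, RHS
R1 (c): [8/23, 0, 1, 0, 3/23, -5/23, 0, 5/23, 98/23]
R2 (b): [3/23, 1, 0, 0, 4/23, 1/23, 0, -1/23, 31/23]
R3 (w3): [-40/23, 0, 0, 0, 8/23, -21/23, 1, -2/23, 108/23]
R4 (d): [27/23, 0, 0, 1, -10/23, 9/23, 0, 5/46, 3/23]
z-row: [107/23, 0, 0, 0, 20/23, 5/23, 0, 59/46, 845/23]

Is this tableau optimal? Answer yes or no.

yes

Every z-row coefficient is ≥ 0, so the tableau is optimal.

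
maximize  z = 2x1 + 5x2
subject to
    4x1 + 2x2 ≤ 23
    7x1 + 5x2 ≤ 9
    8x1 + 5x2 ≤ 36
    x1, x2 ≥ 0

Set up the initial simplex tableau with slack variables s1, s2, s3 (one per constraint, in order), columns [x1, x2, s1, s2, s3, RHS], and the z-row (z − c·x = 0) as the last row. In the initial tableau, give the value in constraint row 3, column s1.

Slack s1 belongs to constraint 1; its column is the unit vector e_1, so the entry in row 3 is 0.

0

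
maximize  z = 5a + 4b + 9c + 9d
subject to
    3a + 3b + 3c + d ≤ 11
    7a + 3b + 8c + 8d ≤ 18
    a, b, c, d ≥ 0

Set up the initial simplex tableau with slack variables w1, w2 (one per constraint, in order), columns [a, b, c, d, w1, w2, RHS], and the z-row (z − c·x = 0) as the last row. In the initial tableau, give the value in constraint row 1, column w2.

0

Slack w2 belongs to constraint 2; its column is the unit vector e_2, so the entry in row 1 is 0.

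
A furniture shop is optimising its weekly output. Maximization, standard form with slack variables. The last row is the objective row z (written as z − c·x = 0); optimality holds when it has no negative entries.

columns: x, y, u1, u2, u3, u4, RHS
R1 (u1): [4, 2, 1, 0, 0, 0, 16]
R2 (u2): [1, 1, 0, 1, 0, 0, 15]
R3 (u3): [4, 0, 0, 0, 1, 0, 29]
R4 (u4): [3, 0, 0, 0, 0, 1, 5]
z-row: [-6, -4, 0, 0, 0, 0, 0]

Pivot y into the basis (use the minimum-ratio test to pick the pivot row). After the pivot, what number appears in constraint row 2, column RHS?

Ratio test on column y — row 1: 16/2 = 8; row 2: 15/1 = 15; row 3: entry 0 ≤ 0; row 4: entry 0 ≤ 0. Minimum is 8 at row 1 (u1 leaves); pivot element 2.
Divide row 1 by 2; eliminate column y from the other rows.
Row 2 update in column RHS: 15 − 1·8 = 7.

7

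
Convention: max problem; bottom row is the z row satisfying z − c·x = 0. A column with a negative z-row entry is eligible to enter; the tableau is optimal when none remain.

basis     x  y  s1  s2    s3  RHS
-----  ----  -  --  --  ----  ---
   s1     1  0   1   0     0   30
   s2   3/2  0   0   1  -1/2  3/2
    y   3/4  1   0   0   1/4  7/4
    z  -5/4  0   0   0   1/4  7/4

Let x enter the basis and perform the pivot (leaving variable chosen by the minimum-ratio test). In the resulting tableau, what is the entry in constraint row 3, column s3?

Ratio test on column x — row 1: 30/1 = 30; row 2: (3/2)/(3/2) = 1; row 3: (7/4)/(3/4) = 7/3. Minimum is 1 at row 2 (s2 leaves); pivot element 3/2.
Divide row 2 by 3/2; eliminate column x from the other rows.
Row 3 update in column s3: 1/4 − (3/4)·(-1/3) = 1/2.

1/2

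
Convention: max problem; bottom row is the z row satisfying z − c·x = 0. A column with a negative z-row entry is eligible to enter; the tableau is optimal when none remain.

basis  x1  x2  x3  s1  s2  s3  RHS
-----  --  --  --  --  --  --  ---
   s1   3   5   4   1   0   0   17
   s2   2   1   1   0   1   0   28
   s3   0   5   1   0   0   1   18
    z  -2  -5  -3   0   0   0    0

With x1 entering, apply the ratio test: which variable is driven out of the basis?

Column x1 entries and ratios — s1: 17/3 = 17/3; s2: 28/2 = 14; s3: 0 ≤ 0, skip.
Smallest ratio is 17/3 in the row of s1, so s1 leaves.

s1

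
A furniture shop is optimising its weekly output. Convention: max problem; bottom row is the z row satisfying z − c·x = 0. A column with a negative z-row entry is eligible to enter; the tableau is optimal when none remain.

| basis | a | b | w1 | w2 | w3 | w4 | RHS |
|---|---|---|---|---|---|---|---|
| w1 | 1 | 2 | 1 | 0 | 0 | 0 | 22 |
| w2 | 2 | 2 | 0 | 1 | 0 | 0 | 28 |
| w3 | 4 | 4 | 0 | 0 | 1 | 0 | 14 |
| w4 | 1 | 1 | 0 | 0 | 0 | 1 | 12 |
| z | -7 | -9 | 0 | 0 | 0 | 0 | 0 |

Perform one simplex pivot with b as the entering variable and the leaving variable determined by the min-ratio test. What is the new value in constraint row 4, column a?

Ratio test on column b — row 1: 22/2 = 11; row 2: 28/2 = 14; row 3: 14/4 = 7/2; row 4: 12/1 = 12. Minimum is 7/2 at row 3 (w3 leaves); pivot element 4.
Divide row 3 by 4; eliminate column b from the other rows.
Row 4 update in column a: 1 − 1·1 = 0.

0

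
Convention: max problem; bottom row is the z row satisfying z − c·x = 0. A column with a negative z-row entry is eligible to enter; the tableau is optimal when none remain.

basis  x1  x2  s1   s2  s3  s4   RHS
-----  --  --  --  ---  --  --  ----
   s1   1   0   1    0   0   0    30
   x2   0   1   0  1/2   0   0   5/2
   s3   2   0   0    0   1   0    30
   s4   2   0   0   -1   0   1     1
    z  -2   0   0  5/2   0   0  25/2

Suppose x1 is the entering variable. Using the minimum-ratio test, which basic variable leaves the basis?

s4

Column x1 entries and ratios — s1: 30/1 = 30; x2: 0 ≤ 0, skip; s3: 30/2 = 15; s4: 1/2 = 1/2.
Smallest ratio is 1/2 in the row of s4, so s4 leaves.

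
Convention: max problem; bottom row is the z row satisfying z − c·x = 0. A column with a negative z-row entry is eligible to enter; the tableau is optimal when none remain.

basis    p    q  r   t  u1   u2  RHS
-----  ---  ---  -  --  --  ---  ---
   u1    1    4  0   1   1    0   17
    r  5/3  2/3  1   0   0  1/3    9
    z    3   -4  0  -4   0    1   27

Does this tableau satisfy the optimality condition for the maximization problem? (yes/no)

no

The z-row has a negative entry -4 in column q, so it is not optimal.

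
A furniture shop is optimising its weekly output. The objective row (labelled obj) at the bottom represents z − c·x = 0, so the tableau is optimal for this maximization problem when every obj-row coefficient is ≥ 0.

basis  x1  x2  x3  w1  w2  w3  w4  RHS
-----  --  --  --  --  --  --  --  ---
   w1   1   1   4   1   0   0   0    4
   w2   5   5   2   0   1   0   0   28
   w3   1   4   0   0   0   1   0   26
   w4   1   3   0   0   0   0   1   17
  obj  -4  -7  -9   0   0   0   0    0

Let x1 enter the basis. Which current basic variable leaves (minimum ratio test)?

w1

Column x1 entries and ratios — w1: 4/1 = 4; w2: 28/5 = 28/5; w3: 26/1 = 26; w4: 17/1 = 17.
Smallest ratio is 4 in the row of w1, so w1 leaves.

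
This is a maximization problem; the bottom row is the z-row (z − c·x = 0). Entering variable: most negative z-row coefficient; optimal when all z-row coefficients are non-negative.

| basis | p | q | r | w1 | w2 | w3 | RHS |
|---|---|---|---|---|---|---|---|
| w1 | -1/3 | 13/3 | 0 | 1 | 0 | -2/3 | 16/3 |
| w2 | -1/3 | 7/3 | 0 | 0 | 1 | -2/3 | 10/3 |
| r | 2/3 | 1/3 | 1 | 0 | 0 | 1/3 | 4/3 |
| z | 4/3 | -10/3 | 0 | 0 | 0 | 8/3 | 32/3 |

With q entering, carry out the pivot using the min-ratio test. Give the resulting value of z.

Ratio test on column q — row 1: (16/3)/(13/3) = 16/13; row 2: (10/3)/(7/3) = 10/7; row 3: (4/3)/(1/3) = 4. Minimum is 16/13 at row 1 (w1 leaves); pivot element 13/3.
Pivot on row 1; the z-row RHS becomes 32/3 − (-10/3)·(16/13) = 192/13.

192/13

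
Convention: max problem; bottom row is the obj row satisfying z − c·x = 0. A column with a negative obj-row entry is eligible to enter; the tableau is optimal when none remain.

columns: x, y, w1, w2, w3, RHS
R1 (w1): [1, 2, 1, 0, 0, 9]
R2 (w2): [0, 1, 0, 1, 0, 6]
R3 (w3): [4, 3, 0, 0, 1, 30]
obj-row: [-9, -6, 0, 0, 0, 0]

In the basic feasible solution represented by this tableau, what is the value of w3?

w3 is basic (row 3); its value is the RHS of that row, 30.

30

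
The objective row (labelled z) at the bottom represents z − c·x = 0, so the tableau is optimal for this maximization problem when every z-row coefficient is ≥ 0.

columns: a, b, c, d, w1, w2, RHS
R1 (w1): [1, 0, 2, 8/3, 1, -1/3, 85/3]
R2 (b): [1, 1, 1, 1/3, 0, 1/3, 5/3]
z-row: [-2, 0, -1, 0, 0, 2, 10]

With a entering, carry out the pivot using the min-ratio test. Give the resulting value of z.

Ratio test on column a — row 1: (85/3)/1 = 85/3; row 2: (5/3)/1 = 5/3. Minimum is 5/3 at row 2 (b leaves); pivot element 1.
Pivot on row 2; the z-row RHS becomes 10 − (-2)·(5/3) = 40/3.

40/3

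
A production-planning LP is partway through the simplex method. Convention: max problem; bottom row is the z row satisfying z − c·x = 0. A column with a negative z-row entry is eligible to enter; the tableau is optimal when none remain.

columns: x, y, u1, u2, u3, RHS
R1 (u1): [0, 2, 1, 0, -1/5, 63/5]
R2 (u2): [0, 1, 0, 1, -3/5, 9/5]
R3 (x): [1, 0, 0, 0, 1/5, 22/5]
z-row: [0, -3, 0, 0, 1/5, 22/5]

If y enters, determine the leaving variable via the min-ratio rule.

u2

Column y entries and ratios — u1: (63/5)/2 = 63/10; u2: (9/5)/1 = 9/5; x: 0 ≤ 0, skip.
Smallest ratio is 9/5 in the row of u2, so u2 leaves.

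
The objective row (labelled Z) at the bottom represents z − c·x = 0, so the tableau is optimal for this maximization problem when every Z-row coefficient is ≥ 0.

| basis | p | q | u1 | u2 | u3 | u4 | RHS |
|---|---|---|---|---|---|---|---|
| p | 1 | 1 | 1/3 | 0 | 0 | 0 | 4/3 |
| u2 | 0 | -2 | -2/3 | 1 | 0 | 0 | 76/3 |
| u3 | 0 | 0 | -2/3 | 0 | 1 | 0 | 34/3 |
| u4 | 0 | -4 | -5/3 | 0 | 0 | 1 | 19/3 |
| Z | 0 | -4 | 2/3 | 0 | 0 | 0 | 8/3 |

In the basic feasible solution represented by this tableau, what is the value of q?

0

q is not in the basis, so in the current basic feasible solution q = 0.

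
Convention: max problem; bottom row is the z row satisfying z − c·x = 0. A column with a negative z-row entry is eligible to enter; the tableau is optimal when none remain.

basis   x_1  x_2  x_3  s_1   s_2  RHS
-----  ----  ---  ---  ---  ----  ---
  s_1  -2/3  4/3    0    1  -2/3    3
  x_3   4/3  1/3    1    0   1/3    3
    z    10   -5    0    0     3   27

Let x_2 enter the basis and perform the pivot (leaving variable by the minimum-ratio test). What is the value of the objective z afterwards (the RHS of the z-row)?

Ratio test on column x_2 — row 1: 3/(4/3) = 9/4; row 2: 3/(1/3) = 9. Minimum is 9/4 at row 1 (s_1 leaves); pivot element 4/3.
Pivot on row 1; the z-row RHS becomes 27 − (-5)·(9/4) = 153/4.

153/4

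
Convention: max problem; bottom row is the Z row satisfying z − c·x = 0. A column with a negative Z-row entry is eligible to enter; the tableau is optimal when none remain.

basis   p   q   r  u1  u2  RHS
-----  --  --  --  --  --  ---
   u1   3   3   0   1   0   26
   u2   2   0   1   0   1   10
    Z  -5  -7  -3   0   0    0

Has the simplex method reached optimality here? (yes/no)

no

The Z-row has a negative entry -7 in column q, so it is not optimal.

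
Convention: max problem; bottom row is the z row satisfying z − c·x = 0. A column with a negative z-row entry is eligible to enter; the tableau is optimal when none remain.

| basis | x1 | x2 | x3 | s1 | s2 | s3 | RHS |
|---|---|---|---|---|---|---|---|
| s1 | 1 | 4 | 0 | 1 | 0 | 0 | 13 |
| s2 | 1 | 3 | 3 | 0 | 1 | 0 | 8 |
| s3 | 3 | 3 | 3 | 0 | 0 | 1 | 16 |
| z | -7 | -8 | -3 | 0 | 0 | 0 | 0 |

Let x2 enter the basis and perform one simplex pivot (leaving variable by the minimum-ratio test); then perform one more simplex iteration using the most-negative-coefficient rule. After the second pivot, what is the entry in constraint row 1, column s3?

Ratio test on column x2 — row 1: 13/4 = 13/4; row 2: 8/3 = 8/3; row 3: 16/3 = 16/3. Minimum is 8/3 at row 2 (s2 leaves); pivot element 3.
Divide row 2 by 3; eliminate column x2 from the other rows.
Second iteration: most negative z-row entry is -13/3 in column x1, so x1 enters.
Ratio test on column x1 — row 1: entry -1/3 ≤ 0; row 2: (8/3)/(1/3) = 8; row 3: 8/2 = 4. Minimum is 4 at row 3 (s3 leaves); pivot element 2.
Divide row 3 by 2; eliminate column x1 from the other rows.
After both pivots, the entry at constraint row 1, column s3 is 1/6.

1/6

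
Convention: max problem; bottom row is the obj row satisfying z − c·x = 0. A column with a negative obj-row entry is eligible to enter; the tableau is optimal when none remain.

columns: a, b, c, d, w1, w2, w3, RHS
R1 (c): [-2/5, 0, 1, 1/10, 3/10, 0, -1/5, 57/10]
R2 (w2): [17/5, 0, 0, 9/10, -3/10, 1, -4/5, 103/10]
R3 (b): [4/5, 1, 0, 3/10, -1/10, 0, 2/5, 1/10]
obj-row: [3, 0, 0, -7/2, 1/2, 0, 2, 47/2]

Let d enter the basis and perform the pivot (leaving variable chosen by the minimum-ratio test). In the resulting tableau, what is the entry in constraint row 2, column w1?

Ratio test on column d — row 1: (57/10)/(1/10) = 57; row 2: (103/10)/(9/10) = 103/9; row 3: (1/10)/(3/10) = 1/3. Minimum is 1/3 at row 3 (b leaves); pivot element 3/10.
Divide row 3 by 3/10; eliminate column d from the other rows.
Row 2 update in column w1: -3/10 − (9/10)·(-1/3) = 0.

0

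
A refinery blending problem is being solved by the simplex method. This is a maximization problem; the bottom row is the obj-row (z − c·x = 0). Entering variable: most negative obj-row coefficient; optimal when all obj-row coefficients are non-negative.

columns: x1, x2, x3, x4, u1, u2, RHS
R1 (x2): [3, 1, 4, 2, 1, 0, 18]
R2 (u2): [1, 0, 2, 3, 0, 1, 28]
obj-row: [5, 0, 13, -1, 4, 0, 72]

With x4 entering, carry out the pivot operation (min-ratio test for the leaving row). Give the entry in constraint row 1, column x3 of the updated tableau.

Ratio test on column x4 — row 1: 18/2 = 9; row 2: 28/3 = 28/3. Minimum is 9 at row 1 (x2 leaves); pivot element 2.
Divide row 1 by 2; eliminate column x4 from the other rows.
In the new row 1, the x3 entry is the old entry divided by the pivot: 4/2 = 2.

2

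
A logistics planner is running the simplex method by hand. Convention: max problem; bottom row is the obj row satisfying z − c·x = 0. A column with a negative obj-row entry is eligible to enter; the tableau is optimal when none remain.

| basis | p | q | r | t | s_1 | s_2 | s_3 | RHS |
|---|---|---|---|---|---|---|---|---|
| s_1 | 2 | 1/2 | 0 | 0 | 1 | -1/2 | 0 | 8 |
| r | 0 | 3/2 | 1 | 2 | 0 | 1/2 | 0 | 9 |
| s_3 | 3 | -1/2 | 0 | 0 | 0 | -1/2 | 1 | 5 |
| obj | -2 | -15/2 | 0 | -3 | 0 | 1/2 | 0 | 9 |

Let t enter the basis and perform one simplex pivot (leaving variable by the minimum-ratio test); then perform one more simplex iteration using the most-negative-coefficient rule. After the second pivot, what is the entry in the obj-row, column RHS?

54

Ratio test on column t — row 1: entry 0 ≤ 0; row 2: 9/2 = 9/2; row 3: entry 0 ≤ 0. Minimum is 9/2 at row 2 (r leaves); pivot element 2.
Divide row 2 by 2; eliminate column t from the other rows.
Second iteration: most negative obj-row entry is -21/4 in column q, so q enters.
Ratio test on column q — row 1: 8/(1/2) = 16; row 2: (9/2)/(3/4) = 6; row 3: entry -1/2 ≤ 0. Minimum is 6 at row 2 (t leaves); pivot element 3/4.
Divide row 2 by 3/4; eliminate column q from the other rows.
After both pivots, the entry at the obj-row, column RHS is 54.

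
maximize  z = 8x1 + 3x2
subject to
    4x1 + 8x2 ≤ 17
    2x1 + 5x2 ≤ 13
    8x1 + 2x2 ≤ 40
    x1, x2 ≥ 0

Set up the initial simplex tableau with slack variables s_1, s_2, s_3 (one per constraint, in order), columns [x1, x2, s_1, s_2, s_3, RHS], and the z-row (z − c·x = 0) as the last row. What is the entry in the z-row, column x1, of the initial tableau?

The z-row carries the negated objective coefficients: the x1 entry is -8.

-8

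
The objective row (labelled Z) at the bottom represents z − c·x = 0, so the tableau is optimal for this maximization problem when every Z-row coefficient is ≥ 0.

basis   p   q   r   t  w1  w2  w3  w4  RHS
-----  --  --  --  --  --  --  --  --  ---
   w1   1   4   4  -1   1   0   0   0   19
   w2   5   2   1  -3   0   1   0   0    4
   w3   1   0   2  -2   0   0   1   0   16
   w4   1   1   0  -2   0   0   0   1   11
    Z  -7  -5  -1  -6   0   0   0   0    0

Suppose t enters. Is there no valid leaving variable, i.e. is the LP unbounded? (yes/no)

Every constraint-row entry in column t is ≤ 0, so increasing t is unbounded.

yes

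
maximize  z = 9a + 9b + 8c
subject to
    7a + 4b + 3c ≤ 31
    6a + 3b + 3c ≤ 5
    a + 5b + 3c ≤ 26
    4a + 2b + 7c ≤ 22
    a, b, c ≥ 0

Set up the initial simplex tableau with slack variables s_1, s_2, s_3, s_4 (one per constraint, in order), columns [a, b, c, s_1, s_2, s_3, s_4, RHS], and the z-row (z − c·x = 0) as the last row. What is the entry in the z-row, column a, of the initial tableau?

-9

The z-row carries the negated objective coefficients: the a entry is -9.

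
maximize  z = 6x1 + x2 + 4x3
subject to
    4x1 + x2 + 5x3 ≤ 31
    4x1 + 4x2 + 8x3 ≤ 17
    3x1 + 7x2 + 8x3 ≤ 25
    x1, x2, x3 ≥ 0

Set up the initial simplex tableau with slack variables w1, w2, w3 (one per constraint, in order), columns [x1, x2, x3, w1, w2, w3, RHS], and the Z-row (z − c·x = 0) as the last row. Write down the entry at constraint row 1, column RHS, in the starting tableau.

The RHS of constraint 1 is b_1 = 31.

31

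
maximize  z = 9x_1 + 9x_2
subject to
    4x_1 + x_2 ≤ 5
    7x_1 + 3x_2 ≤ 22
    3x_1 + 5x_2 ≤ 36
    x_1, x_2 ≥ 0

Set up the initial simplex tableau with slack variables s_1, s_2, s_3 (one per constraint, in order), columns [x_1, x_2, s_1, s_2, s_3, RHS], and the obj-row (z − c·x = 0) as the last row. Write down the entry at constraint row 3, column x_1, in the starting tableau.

Constraint 3 has coefficient 3 on x_1.

3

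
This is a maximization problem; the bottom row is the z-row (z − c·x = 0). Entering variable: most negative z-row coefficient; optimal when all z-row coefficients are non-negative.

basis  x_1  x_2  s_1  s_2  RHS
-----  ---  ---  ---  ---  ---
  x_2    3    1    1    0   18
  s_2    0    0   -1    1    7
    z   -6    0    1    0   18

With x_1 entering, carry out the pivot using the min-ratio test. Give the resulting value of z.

Ratio test on column x_1 — row 1: 18/3 = 6; row 2: entry 0 ≤ 0. Minimum is 6 at row 1 (x_2 leaves); pivot element 3.
Pivot on row 1; the z-row RHS becomes 18 − (-6)·6 = 54.

54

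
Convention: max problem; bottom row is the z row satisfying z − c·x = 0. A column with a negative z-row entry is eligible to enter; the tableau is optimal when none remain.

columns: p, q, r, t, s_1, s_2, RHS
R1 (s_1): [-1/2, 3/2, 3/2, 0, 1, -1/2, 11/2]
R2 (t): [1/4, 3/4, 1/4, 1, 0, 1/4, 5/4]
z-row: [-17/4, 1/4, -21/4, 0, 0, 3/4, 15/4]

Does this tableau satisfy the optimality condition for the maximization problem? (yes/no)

The z-row has a negative entry -21/4 in column r, so it is not optimal.

no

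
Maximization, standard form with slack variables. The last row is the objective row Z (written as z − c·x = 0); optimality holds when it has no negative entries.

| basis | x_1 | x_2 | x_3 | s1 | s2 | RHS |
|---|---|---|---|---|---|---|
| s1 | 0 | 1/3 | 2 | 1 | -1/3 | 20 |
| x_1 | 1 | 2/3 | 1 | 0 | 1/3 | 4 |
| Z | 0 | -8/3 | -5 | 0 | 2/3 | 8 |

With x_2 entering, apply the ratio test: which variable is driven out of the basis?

x_1

Column x_2 entries and ratios — s1: 20/(1/3) = 60; x_1: 4/(2/3) = 6.
Smallest ratio is 6 in the row of x_1, so x_1 leaves.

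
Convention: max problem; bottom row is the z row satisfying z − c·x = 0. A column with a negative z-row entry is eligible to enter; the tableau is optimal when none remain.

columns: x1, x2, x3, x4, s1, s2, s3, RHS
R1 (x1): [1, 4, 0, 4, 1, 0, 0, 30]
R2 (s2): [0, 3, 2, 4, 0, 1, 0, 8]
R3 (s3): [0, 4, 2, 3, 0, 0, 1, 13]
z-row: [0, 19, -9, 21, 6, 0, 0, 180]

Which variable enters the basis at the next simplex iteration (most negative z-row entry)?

x3

Negative z-row entries: x3: -9.
The most negative is -9 in column x3, so x3 enters.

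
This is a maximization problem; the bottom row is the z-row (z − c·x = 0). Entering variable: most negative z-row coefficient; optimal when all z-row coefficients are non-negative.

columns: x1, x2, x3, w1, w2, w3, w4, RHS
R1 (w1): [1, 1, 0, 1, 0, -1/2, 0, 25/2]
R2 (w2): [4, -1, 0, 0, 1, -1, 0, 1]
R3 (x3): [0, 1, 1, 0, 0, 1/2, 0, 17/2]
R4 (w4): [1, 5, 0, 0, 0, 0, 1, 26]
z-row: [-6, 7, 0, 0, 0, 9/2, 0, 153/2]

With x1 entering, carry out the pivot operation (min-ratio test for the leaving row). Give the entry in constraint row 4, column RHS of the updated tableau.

Ratio test on column x1 — row 1: (25/2)/1 = 25/2; row 2: 1/4 = 1/4; row 3: entry 0 ≤ 0; row 4: 26/1 = 26. Minimum is 1/4 at row 2 (w2 leaves); pivot element 4.
Divide row 2 by 4; eliminate column x1 from the other rows.
Row 4 update in column RHS: 26 − 1·(1/4) = 103/4.

103/4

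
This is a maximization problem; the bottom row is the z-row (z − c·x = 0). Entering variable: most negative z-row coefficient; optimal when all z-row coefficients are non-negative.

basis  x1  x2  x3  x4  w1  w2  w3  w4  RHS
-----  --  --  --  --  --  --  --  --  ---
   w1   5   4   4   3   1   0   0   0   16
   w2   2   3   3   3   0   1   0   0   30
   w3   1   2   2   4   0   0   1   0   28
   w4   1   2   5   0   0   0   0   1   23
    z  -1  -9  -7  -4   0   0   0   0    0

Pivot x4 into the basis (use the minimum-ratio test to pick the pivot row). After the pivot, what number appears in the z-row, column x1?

Ratio test on column x4 — row 1: 16/3 = 16/3; row 2: 30/3 = 10; row 3: 28/4 = 7; row 4: entry 0 ≤ 0. Minimum is 16/3 at row 1 (w1 leaves); pivot element 3.
Divide row 1 by 3; eliminate column x4 from the other rows.
z-row update in column x1: -1 − (-4)·(5/3) = 17/3.

17/3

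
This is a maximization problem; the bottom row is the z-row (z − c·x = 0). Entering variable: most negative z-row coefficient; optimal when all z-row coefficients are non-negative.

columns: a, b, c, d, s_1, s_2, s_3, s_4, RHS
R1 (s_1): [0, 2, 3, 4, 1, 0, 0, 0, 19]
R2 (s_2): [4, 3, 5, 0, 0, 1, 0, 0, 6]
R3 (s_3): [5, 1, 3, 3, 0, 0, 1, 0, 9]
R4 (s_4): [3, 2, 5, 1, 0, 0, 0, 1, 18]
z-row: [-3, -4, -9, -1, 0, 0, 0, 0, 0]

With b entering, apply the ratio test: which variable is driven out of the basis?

Column b entries and ratios — s_1: 19/2 = 19/2; s_2: 6/3 = 2; s_3: 9/1 = 9; s_4: 18/2 = 9.
Smallest ratio is 2 in the row of s_2, so s_2 leaves.

s_2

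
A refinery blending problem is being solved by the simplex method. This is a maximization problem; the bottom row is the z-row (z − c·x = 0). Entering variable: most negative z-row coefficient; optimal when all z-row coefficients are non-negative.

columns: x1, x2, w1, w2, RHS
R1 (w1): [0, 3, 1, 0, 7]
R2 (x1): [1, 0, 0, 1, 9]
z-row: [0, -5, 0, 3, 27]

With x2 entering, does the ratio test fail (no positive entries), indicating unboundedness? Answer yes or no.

no

Column x2 has positive entries in row(s) 1, so the ratio test bounds it — not unbounded.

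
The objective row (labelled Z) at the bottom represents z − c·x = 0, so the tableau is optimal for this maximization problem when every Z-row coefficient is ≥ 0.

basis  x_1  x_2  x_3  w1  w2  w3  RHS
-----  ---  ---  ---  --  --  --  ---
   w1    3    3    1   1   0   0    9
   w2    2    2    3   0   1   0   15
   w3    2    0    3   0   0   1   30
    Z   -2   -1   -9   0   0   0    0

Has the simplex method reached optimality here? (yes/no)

no

The Z-row has a negative entry -9 in column x_3, so it is not optimal.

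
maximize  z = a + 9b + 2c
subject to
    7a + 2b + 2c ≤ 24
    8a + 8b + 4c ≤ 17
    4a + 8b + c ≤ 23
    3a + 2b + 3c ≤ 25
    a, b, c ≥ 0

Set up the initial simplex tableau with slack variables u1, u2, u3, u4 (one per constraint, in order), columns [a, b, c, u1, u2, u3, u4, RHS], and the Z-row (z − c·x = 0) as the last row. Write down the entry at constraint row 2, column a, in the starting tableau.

8

Constraint 2 has coefficient 8 on a.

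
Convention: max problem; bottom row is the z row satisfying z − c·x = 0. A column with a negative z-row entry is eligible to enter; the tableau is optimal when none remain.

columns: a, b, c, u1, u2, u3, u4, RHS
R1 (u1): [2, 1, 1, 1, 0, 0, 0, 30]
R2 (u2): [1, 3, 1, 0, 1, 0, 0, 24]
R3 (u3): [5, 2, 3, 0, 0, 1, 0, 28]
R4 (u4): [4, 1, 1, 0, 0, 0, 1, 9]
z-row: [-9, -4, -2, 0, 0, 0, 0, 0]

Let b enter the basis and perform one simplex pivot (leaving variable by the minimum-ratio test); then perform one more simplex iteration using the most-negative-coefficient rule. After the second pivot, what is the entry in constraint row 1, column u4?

Ratio test on column b — row 1: 30/1 = 30; row 2: 24/3 = 8; row 3: 28/2 = 14; row 4: 9/1 = 9. Minimum is 8 at row 2 (u2 leaves); pivot element 3.
Divide row 2 by 3; eliminate column b from the other rows.
Second iteration: most negative z-row entry is -23/3 in column a, so a enters.
Ratio test on column a — row 1: 22/(5/3) = 66/5; row 2: 8/(1/3) = 24; row 3: 12/(13/3) = 36/13; row 4: 1/(11/3) = 3/11. Minimum is 3/11 at row 4 (u4 leaves); pivot element 11/3.
Divide row 4 by 11/3; eliminate column a from the other rows.
After both pivots, the entry at constraint row 1, column u4 is -5/11.

-5/11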